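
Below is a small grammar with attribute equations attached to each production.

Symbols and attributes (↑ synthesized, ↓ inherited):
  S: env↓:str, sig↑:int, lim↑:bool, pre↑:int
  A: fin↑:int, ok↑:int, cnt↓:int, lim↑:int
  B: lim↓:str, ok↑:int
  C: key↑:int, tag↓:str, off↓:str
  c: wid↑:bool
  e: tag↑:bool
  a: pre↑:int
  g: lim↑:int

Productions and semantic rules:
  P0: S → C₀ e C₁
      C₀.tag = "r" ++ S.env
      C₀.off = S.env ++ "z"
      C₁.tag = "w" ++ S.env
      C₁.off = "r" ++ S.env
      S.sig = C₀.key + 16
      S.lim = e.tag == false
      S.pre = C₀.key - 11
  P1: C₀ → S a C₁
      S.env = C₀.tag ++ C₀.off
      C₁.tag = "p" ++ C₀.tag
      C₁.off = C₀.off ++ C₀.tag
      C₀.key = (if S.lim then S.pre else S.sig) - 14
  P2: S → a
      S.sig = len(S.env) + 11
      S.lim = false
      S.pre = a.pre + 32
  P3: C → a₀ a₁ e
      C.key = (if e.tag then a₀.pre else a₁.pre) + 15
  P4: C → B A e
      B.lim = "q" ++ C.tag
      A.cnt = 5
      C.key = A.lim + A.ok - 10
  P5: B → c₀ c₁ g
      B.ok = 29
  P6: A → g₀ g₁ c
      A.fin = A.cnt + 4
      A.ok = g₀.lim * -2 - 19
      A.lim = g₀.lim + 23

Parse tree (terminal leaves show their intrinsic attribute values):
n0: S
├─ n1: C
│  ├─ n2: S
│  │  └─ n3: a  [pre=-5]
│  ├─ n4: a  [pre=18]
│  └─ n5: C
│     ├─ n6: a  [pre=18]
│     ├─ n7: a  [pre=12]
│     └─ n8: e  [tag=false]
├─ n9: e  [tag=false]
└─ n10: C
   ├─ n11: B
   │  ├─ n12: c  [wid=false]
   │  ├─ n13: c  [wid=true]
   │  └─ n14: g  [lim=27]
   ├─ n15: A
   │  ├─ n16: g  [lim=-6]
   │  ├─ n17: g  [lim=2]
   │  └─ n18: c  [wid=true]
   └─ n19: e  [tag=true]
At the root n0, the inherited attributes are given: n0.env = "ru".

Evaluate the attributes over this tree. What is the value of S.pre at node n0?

1. n0.env = "ru"  [given at root]
2. n1.tag = "rru"  ["r" ++ S.env]
3. n1.off = "ruz"  [S.env ++ "z"]
4. n2.env = "rruruz"  [C₀.tag ++ C₀.off]
5. n3.pre = -5  [terminal]
6. n2.sig = 17  [len(S.env) + 11]
7. n2.lim = false  [false]
8. n2.pre = 27  [a.pre + 32]
9. n4.pre = 18  [terminal]
10. n5.tag = "prru"  ["p" ++ C₀.tag]
11. n5.off = "ruzrru"  [C₀.off ++ C₀.tag]
12. n6.pre = 18  [terminal]
13. n7.pre = 12  [terminal]
14. n8.tag = false  [terminal]
15. n5.key = 27  [(if e.tag then a₀.pre else a₁.pre) + 15]
16. n1.key = 3  [(if S.lim then S.pre else S.sig) - 14]
17. n9.tag = false  [terminal]
18. n10.tag = "wru"  ["w" ++ S.env]
19. n10.off = "rru"  ["r" ++ S.env]
20. n11.lim = "qwru"  ["q" ++ C.tag]
21. n12.wid = false  [terminal]
22. n13.wid = true  [terminal]
23. n14.lim = 27  [terminal]
24. n11.ok = 29  [29]
25. n15.cnt = 5  [5]
26. n16.lim = -6  [terminal]
27. n17.lim = 2  [terminal]
28. n18.wid = true  [terminal]
29. n15.fin = 9  [A.cnt + 4]
30. n15.ok = -7  [g₀.lim * -2 - 19]
31. n15.lim = 17  [g₀.lim + 23]
32. n19.tag = true  [terminal]
33. n10.key = 0  [A.lim + A.ok - 10]
34. n0.sig = 19  [C₀.key + 16]
35. n0.lim = true  [e.tag == false]
36. n0.pre = -8  [C₀.key - 11]

-8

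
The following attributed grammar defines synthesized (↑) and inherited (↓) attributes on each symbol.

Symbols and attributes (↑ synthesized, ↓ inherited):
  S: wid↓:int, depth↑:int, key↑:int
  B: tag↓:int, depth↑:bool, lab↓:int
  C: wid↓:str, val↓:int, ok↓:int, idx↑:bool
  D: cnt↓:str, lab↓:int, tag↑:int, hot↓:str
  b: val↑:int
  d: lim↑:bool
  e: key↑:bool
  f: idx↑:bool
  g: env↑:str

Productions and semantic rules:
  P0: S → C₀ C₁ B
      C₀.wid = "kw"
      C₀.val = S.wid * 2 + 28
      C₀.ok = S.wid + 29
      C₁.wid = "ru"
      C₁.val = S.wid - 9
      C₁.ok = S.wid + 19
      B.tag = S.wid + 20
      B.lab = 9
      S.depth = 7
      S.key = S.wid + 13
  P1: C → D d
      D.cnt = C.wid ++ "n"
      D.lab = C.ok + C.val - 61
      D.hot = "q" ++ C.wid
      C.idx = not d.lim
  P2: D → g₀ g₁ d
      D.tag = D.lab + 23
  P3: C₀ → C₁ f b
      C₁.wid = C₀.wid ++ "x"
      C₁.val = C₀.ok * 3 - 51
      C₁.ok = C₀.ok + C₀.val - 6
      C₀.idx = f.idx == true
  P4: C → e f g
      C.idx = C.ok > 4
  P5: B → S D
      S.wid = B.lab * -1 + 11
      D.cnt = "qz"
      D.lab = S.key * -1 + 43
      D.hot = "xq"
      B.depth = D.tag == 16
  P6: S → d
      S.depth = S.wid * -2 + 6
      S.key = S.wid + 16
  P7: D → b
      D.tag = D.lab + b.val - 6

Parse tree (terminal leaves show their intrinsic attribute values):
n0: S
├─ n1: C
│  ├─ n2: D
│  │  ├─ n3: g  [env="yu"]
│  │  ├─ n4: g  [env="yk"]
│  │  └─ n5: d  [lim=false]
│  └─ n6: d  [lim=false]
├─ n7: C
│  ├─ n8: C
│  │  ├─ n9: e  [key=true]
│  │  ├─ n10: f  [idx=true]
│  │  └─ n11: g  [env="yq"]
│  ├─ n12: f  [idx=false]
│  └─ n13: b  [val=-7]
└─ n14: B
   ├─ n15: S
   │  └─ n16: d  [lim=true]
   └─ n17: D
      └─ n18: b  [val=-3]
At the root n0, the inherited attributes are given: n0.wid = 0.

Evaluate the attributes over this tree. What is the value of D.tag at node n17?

1. n0.wid = 0  [given at root]
2. n1.wid = "kw"  ["kw"]
3. n1.val = 28  [S.wid * 2 + 28]
4. n1.ok = 29  [S.wid + 29]
5. n2.cnt = "kwn"  [C.wid ++ "n"]
6. n2.lab = -4  [C.ok + C.val - 61]
7. n2.hot = "qkw"  ["q" ++ C.wid]
8. n3.env = "yu"  [terminal]
9. n4.env = "yk"  [terminal]
10. n5.lim = false  [terminal]
11. n2.tag = 19  [D.lab + 23]
12. n6.lim = false  [terminal]
13. n1.idx = true  [not d.lim]
14. n7.wid = "ru"  ["ru"]
15. n7.val = -9  [S.wid - 9]
16. n7.ok = 19  [S.wid + 19]
17. n8.wid = "rux"  [C₀.wid ++ "x"]
18. n8.val = 6  [C₀.ok * 3 - 51]
19. n8.ok = 4  [C₀.ok + C₀.val - 6]
20. n9.key = true  [terminal]
21. n10.idx = true  [terminal]
22. n11.env = "yq"  [terminal]
23. n8.idx = false  [C.ok > 4]
24. n12.idx = false  [terminal]
25. n13.val = -7  [terminal]
26. n7.idx = false  [f.idx == true]
27. n14.tag = 20  [S.wid + 20]
28. n14.lab = 9  [9]
29. n15.wid = 2  [B.lab * -1 + 11]
30. n16.lim = true  [terminal]
31. n15.depth = 2  [S.wid * -2 + 6]
32. n15.key = 18  [S.wid + 16]
33. n17.cnt = "qz"  ["qz"]
34. n17.lab = 25  [S.key * -1 + 43]
35. n17.hot = "xq"  ["xq"]
36. n18.val = -3  [terminal]
37. n17.tag = 16  [D.lab + b.val - 6]
38. n14.depth = true  [D.tag == 16]
39. n0.depth = 7  [7]
40. n0.key = 13  [S.wid + 13]

16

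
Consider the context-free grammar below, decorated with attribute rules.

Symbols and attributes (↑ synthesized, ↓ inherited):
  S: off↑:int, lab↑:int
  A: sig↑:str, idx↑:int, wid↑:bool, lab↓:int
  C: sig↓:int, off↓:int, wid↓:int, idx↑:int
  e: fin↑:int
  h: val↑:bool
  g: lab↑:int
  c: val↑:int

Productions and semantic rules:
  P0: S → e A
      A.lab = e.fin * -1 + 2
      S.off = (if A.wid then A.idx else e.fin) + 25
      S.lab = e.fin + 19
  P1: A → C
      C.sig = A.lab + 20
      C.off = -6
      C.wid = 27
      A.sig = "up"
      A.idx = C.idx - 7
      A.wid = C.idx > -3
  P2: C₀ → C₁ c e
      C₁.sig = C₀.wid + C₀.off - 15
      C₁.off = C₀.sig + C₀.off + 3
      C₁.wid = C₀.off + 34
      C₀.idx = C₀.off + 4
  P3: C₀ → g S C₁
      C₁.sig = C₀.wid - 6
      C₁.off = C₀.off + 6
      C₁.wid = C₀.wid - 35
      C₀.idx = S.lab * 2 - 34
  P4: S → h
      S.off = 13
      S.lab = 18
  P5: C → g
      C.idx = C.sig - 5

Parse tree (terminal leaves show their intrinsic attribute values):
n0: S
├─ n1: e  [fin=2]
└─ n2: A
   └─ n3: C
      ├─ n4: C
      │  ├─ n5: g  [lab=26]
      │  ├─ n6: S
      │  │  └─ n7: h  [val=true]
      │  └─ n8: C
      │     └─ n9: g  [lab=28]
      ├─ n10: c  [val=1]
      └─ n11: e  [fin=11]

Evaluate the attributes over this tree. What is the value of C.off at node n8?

1. n1.fin = 2  [terminal]
2. n2.lab = 0  [e.fin * -1 + 2]
3. n3.sig = 20  [A.lab + 20]
4. n3.off = -6  [-6]
5. n3.wid = 27  [27]
6. n4.sig = 6  [C₀.wid + C₀.off - 15]
7. n4.off = 17  [C₀.sig + C₀.off + 3]
8. n4.wid = 28  [C₀.off + 34]
9. n5.lab = 26  [terminal]
10. n7.val = true  [terminal]
11. n6.off = 13  [13]
12. n6.lab = 18  [18]
13. n8.sig = 22  [C₀.wid - 6]
14. n8.off = 23  [C₀.off + 6]
15. n8.wid = -7  [C₀.wid - 35]
16. n9.lab = 28  [terminal]
17. n8.idx = 17  [C.sig - 5]
18. n4.idx = 2  [S.lab * 2 - 34]
19. n10.val = 1  [terminal]
20. n11.fin = 11  [terminal]
21. n3.idx = -2  [C₀.off + 4]
22. n2.sig = "up"  ["up"]
23. n2.idx = -9  [C.idx - 7]
24. n2.wid = true  [C.idx > -3]
25. n0.off = 16  [(if A.wid then A.idx else e.fin) + 25]
26. n0.lab = 21  [e.fin + 19]

23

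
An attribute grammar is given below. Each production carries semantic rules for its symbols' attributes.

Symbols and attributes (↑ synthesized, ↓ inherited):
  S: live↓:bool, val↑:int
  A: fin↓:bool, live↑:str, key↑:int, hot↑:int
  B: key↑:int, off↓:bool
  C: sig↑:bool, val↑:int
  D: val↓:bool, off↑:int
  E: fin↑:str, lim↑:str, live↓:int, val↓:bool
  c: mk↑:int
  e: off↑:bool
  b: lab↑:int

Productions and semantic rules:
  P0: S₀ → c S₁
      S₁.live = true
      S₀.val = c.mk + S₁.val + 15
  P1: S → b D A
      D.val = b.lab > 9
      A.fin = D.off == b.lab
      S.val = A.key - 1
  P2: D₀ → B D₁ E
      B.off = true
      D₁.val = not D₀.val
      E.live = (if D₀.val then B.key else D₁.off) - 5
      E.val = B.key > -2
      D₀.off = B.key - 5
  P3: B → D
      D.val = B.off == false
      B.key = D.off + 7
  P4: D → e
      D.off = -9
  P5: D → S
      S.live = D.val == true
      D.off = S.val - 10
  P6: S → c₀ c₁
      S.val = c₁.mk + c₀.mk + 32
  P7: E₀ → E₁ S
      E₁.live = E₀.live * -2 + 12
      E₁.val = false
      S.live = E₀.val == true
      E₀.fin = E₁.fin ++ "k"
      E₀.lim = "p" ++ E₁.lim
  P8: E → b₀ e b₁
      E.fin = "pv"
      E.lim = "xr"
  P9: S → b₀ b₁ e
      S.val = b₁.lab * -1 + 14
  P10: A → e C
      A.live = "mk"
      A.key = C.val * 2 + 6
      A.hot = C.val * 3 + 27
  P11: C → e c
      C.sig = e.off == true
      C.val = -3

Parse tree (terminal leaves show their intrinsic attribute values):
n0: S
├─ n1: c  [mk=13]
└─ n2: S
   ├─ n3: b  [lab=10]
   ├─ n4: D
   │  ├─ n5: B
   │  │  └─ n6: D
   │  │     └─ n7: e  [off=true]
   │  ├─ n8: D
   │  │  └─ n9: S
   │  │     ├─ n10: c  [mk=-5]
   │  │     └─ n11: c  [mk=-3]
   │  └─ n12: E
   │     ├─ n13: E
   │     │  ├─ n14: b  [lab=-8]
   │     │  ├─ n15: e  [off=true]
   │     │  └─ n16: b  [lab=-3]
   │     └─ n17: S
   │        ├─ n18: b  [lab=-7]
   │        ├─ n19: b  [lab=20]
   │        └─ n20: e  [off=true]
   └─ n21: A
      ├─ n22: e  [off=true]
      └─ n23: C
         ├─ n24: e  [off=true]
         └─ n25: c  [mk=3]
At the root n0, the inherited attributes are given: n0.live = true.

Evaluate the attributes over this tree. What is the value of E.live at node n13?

1. n0.live = true  [given at root]
2. n1.mk = 13  [terminal]
3. n2.live = true  [true]
4. n3.lab = 10  [terminal]
5. n4.val = true  [b.lab > 9]
6. n5.off = true  [true]
7. n6.val = false  [B.off == false]
8. n7.off = true  [terminal]
9. n6.off = -9  [-9]
10. n5.key = -2  [D.off + 7]
11. n8.val = false  [not D₀.val]
12. n9.live = false  [D.val == true]
13. n10.mk = -5  [terminal]
14. n11.mk = -3  [terminal]
15. n9.val = 24  [c₁.mk + c₀.mk + 32]
16. n8.off = 14  [S.val - 10]
17. n12.live = -7  [(if D₀.val then B.key else D₁.off) - 5]
18. n12.val = false  [B.key > -2]
19. n13.live = 26  [E₀.live * -2 + 12]
20. n13.val = false  [false]
21. n14.lab = -8  [terminal]
22. n15.off = true  [terminal]
23. n16.lab = -3  [terminal]
24. n13.fin = "pv"  ["pv"]
25. n13.lim = "xr"  ["xr"]
26. n17.live = false  [E₀.val == true]
27. n18.lab = -7  [terminal]
28. n19.lab = 20  [terminal]
29. n20.off = true  [terminal]
30. n17.val = -6  [b₁.lab * -1 + 14]
31. n12.fin = "pvk"  [E₁.fin ++ "k"]
32. n12.lim = "pxr"  ["p" ++ E₁.lim]
33. n4.off = -7  [B.key - 5]
34. n21.fin = false  [D.off == b.lab]
35. n22.off = true  [terminal]
36. n24.off = true  [terminal]
37. n25.mk = 3  [terminal]
38. n23.sig = true  [e.off == true]
39. n23.val = -3  [-3]
40. n21.live = "mk"  ["mk"]
41. n21.key = 0  [C.val * 2 + 6]
42. n21.hot = 18  [C.val * 3 + 27]
43. n2.val = -1  [A.key - 1]
44. n0.val = 27  [c.mk + S₁.val + 15]

26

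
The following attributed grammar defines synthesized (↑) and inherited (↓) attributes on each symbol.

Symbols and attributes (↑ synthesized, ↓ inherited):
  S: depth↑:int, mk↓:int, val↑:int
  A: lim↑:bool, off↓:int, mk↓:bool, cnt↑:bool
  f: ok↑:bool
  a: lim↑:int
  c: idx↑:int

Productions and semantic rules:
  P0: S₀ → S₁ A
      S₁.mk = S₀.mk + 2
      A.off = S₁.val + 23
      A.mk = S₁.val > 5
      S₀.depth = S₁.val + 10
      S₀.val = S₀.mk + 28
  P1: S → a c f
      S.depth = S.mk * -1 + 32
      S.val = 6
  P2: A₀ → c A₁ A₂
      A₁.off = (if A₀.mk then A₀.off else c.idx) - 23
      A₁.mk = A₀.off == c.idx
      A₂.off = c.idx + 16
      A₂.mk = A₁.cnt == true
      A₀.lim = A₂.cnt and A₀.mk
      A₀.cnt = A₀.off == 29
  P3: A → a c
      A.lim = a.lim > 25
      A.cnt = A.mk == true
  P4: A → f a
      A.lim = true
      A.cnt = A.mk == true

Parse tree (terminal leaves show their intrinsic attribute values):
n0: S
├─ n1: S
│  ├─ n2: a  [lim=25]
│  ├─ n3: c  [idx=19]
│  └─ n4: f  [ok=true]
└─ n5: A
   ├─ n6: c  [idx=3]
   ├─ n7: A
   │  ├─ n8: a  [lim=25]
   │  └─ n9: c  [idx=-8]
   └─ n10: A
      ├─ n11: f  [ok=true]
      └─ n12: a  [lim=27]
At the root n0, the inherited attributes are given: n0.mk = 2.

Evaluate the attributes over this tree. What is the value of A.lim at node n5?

1. n0.mk = 2  [given at root]
2. n1.mk = 4  [S₀.mk + 2]
3. n2.lim = 25  [terminal]
4. n3.idx = 19  [terminal]
5. n4.ok = true  [terminal]
6. n1.depth = 28  [S.mk * -1 + 32]
7. n1.val = 6  [6]
8. n5.off = 29  [S₁.val + 23]
9. n5.mk = true  [S₁.val > 5]
10. n6.idx = 3  [terminal]
11. n7.off = 6  [(if A₀.mk then A₀.off else c.idx) - 23]
12. n7.mk = false  [A₀.off == c.idx]
13. n8.lim = 25  [terminal]
14. n9.idx = -8  [terminal]
15. n7.lim = false  [a.lim > 25]
16. n7.cnt = false  [A.mk == true]
17. n10.off = 19  [c.idx + 16]
18. n10.mk = false  [A₁.cnt == true]
19. n11.ok = true  [terminal]
20. n12.lim = 27  [terminal]
21. n10.lim = true  [true]
22. n10.cnt = false  [A.mk == true]
23. n5.lim = false  [A₂.cnt and A₀.mk]
24. n5.cnt = true  [A₀.off == 29]
25. n0.depth = 16  [S₁.val + 10]
26. n0.val = 30  [S₀.mk + 28]

false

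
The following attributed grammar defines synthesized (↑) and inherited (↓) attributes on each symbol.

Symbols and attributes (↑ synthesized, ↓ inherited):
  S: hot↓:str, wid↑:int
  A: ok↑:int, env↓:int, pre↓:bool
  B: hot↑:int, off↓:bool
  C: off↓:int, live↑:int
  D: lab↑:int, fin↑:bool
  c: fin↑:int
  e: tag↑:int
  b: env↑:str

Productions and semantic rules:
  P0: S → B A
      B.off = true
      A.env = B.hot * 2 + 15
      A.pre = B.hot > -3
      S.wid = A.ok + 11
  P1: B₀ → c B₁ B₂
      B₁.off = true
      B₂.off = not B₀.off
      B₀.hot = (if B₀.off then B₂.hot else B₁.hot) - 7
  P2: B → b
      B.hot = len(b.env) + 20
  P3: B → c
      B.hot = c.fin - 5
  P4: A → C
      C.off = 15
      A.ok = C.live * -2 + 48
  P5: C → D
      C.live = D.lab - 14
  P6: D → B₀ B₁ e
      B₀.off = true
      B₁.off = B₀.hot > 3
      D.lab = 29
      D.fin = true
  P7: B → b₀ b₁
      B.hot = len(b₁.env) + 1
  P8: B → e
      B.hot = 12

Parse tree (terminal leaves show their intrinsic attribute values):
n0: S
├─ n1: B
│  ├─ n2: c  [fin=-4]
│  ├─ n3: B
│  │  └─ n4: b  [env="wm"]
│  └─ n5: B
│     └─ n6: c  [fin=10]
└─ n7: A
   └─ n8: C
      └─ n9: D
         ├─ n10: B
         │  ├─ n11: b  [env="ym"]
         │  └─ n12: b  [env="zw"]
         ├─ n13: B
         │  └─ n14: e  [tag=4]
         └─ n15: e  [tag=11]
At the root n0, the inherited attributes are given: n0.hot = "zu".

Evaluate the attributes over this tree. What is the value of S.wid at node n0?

29

1. n0.hot = "zu"  [given at root]
2. n1.off = true  [true]
3. n2.fin = -4  [terminal]
4. n3.off = true  [true]
5. n4.env = "wm"  [terminal]
6. n3.hot = 22  [len(b.env) + 20]
7. n5.off = false  [not B₀.off]
8. n6.fin = 10  [terminal]
9. n5.hot = 5  [c.fin - 5]
10. n1.hot = -2  [(if B₀.off then B₂.hot else B₁.hot) - 7]
11. n7.env = 11  [B.hot * 2 + 15]
12. n7.pre = true  [B.hot > -3]
13. n8.off = 15  [15]
14. n10.off = true  [true]
15. n11.env = "ym"  [terminal]
16. n12.env = "zw"  [terminal]
17. n10.hot = 3  [len(b₁.env) + 1]
18. n13.off = false  [B₀.hot > 3]
19. n14.tag = 4  [terminal]
20. n13.hot = 12  [12]
21. n15.tag = 11  [terminal]
22. n9.lab = 29  [29]
23. n9.fin = true  [true]
24. n8.live = 15  [D.lab - 14]
25. n7.ok = 18  [C.live * -2 + 48]
26. n0.wid = 29  [A.ok + 11]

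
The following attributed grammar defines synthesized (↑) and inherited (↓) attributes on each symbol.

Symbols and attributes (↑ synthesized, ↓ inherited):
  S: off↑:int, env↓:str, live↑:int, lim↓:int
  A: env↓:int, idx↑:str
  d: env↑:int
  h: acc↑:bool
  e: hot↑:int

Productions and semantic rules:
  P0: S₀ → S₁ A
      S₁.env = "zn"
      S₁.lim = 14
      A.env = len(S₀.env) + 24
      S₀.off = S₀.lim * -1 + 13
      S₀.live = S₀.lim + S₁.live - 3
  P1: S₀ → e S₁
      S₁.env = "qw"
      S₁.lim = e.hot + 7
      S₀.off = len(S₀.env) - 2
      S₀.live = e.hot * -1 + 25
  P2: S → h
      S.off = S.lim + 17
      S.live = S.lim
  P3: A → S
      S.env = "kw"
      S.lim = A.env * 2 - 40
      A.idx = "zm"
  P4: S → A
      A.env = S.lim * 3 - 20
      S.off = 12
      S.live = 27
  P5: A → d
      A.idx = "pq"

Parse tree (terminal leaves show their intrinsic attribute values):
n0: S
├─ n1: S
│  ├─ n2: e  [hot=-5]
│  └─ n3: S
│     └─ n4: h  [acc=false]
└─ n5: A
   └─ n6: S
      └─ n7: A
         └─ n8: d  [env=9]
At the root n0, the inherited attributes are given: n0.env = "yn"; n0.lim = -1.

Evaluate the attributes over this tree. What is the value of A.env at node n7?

16

1. n0.env = "yn"  [given at root]
2. n0.lim = -1  [given at root]
3. n1.env = "zn"  ["zn"]
4. n1.lim = 14  [14]
5. n2.hot = -5  [terminal]
6. n3.env = "qw"  ["qw"]
7. n3.lim = 2  [e.hot + 7]
8. n4.acc = false  [terminal]
9. n3.off = 19  [S.lim + 17]
10. n3.live = 2  [S.lim]
11. n1.off = 0  [len(S₀.env) - 2]
12. n1.live = 30  [e.hot * -1 + 25]
13. n5.env = 26  [len(S₀.env) + 24]
14. n6.env = "kw"  ["kw"]
15. n6.lim = 12  [A.env * 2 - 40]
16. n7.env = 16  [S.lim * 3 - 20]
17. n8.env = 9  [terminal]
18. n7.idx = "pq"  ["pq"]
19. n6.off = 12  [12]
20. n6.live = 27  [27]
21. n5.idx = "zm"  ["zm"]
22. n0.off = 14  [S₀.lim * -1 + 13]
23. n0.live = 26  [S₀.lim + S₁.live - 3]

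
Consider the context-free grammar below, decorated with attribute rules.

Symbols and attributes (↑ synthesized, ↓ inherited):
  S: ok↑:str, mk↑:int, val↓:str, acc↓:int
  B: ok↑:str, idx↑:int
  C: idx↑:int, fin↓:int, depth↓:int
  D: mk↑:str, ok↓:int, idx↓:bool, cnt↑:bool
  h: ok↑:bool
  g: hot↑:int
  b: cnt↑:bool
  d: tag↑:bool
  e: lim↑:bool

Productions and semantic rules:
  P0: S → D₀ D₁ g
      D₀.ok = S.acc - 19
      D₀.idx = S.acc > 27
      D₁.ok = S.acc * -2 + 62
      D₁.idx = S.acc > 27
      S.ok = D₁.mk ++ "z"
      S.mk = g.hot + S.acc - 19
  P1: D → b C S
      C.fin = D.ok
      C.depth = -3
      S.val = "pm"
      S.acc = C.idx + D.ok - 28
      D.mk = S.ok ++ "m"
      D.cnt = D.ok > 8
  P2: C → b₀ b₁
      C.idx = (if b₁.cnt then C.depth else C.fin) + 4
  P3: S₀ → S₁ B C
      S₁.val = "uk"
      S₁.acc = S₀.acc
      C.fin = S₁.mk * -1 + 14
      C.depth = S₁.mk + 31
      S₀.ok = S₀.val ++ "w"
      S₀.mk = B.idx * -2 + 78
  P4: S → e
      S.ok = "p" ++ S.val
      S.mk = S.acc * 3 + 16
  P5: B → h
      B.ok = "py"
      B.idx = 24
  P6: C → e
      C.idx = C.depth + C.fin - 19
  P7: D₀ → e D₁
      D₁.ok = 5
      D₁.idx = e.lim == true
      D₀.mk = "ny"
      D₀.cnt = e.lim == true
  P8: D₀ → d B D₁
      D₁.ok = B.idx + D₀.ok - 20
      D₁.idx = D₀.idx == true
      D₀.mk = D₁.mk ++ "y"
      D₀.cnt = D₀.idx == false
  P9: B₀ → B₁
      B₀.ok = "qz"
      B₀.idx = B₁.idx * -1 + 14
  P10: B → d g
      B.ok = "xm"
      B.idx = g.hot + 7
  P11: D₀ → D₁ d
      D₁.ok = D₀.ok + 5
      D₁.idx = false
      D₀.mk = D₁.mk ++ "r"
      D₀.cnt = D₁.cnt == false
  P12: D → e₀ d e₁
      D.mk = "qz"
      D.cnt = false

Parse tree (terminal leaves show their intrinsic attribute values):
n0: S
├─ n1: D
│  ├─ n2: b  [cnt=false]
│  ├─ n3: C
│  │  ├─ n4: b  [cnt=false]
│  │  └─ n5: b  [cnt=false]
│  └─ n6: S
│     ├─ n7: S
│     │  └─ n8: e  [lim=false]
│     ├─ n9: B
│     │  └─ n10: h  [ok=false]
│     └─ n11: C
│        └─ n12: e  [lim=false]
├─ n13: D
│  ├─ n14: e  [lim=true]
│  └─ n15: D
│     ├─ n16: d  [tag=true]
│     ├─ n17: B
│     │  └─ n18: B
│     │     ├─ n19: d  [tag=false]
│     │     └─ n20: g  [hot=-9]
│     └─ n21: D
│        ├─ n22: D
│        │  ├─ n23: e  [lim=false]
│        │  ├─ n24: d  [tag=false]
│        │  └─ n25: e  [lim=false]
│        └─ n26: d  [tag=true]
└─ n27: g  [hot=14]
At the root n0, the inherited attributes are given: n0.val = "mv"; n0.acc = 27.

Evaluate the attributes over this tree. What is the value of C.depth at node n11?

23

1. n0.val = "mv"  [given at root]
2. n0.acc = 27  [given at root]
3. n1.ok = 8  [S.acc - 19]
4. n1.idx = false  [S.acc > 27]
5. n2.cnt = false  [terminal]
6. n3.fin = 8  [D.ok]
7. n3.depth = -3  [-3]
8. n4.cnt = false  [terminal]
9. n5.cnt = false  [terminal]
10. n3.idx = 12  [(if b₁.cnt then C.depth else C.fin) + 4]
11. n6.val = "pm"  ["pm"]
12. n6.acc = -8  [C.idx + D.ok - 28]
13. n7.val = "uk"  ["uk"]
14. n7.acc = -8  [S₀.acc]
15. n8.lim = false  [terminal]
16. n7.ok = "puk"  ["p" ++ S.val]
17. n7.mk = -8  [S.acc * 3 + 16]
18. n10.ok = false  [terminal]
19. n9.ok = "py"  ["py"]
20. n9.idx = 24  [24]
21. n11.fin = 22  [S₁.mk * -1 + 14]
22. n11.depth = 23  [S₁.mk + 31]
23. n12.lim = false  [terminal]
24. n11.idx = 26  [C.depth + C.fin - 19]
25. n6.ok = "pmw"  [S₀.val ++ "w"]
26. n6.mk = 30  [B.idx * -2 + 78]
27. n1.mk = "pmwm"  [S.ok ++ "m"]
28. n1.cnt = false  [D.ok > 8]
29. n13.ok = 8  [S.acc * -2 + 62]
30. n13.idx = false  [S.acc > 27]
31. n14.lim = true  [terminal]
32. n15.ok = 5  [5]
33. n15.idx = true  [e.lim == true]
34. n16.tag = true  [terminal]
35. n19.tag = false  [terminal]
36. n20.hot = -9  [terminal]
37. n18.ok = "xm"  ["xm"]
38. n18.idx = -2  [g.hot + 7]
39. n17.ok = "qz"  ["qz"]
40. n17.idx = 16  [B₁.idx * -1 + 14]
41. n21.ok = 1  [B.idx + D₀.ok - 20]
42. n21.idx = true  [D₀.idx == true]
43. n22.ok = 6  [D₀.ok + 5]
44. n22.idx = false  [false]
45. n23.lim = false  [terminal]
46. n24.tag = false  [terminal]
47. n25.lim = false  [terminal]
48. n22.mk = "qz"  ["qz"]
49. n22.cnt = false  [false]
50. n26.tag = true  [terminal]
51. n21.mk = "qzr"  [D₁.mk ++ "r"]
52. n21.cnt = true  [D₁.cnt == false]
53. n15.mk = "qzry"  [D₁.mk ++ "y"]
54. n15.cnt = false  [D₀.idx == false]
55. n13.mk = "ny"  ["ny"]
56. n13.cnt = true  [e.lim == true]
57. n27.hot = 14  [terminal]
58. n0.ok = "nyz"  [D₁.mk ++ "z"]
59. n0.mk = 22  [g.hot + S.acc - 19]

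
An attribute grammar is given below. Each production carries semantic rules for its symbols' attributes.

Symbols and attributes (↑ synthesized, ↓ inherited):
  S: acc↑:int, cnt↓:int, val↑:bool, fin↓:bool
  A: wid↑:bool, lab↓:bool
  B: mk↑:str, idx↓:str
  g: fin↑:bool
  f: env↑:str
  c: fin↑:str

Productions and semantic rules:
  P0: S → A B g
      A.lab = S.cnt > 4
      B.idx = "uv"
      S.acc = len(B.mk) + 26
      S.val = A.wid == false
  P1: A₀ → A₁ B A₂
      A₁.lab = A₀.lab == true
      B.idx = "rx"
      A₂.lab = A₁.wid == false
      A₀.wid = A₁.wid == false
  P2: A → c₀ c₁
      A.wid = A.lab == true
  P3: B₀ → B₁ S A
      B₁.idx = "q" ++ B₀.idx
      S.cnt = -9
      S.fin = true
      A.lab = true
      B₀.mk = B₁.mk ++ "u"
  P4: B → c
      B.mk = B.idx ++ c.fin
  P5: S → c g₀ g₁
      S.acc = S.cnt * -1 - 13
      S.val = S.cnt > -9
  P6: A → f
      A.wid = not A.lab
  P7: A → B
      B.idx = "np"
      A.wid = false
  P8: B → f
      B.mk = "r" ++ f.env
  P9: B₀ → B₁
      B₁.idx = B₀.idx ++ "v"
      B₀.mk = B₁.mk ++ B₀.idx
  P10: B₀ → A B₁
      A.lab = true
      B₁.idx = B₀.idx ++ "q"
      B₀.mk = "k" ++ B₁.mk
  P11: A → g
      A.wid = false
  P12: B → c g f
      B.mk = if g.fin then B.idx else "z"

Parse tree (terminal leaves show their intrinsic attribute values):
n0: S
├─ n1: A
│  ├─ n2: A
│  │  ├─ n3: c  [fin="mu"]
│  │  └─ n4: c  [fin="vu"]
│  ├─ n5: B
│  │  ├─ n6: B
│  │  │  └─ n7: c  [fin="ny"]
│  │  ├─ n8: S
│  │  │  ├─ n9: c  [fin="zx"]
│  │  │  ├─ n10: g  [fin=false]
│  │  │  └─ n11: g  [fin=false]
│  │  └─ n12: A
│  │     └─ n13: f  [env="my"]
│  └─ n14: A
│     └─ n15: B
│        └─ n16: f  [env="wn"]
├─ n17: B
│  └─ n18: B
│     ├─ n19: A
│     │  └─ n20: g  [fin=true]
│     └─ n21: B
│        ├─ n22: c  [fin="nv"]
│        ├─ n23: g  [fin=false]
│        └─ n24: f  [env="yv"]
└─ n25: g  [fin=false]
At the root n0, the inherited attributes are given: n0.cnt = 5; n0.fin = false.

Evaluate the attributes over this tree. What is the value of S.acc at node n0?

30

1. n0.cnt = 5  [given at root]
2. n0.fin = false  [given at root]
3. n1.lab = true  [S.cnt > 4]
4. n2.lab = true  [A₀.lab == true]
5. n3.fin = "mu"  [terminal]
6. n4.fin = "vu"  [terminal]
7. n2.wid = true  [A.lab == true]
8. n5.idx = "rx"  ["rx"]
9. n6.idx = "qrx"  ["q" ++ B₀.idx]
10. n7.fin = "ny"  [terminal]
11. n6.mk = "qrxny"  [B.idx ++ c.fin]
12. n8.cnt = -9  [-9]
13. n8.fin = true  [true]
14. n9.fin = "zx"  [terminal]
15. n10.fin = false  [terminal]
16. n11.fin = false  [terminal]
17. n8.acc = -4  [S.cnt * -1 - 13]
18. n8.val = false  [S.cnt > -9]
19. n12.lab = true  [true]
20. n13.env = "my"  [terminal]
21. n12.wid = false  [not A.lab]
22. n5.mk = "qrxnyu"  [B₁.mk ++ "u"]
23. n14.lab = false  [A₁.wid == false]
24. n15.idx = "np"  ["np"]
25. n16.env = "wn"  [terminal]
26. n15.mk = "rwn"  ["r" ++ f.env]
27. n14.wid = false  [false]
28. n1.wid = false  [A₁.wid == false]
29. n17.idx = "uv"  ["uv"]
30. n18.idx = "uvv"  [B₀.idx ++ "v"]
31. n19.lab = true  [true]
32. n20.fin = true  [terminal]
33. n19.wid = false  [false]
34. n21.idx = "uvvq"  [B₀.idx ++ "q"]
35. n22.fin = "nv"  [terminal]
36. n23.fin = false  [terminal]
37. n24.env = "yv"  [terminal]
38. n21.mk = "z"  [if g.fin then B.idx else "z"]
39. n18.mk = "kz"  ["k" ++ B₁.mk]
40. n17.mk = "kzuv"  [B₁.mk ++ B₀.idx]
41. n25.fin = false  [terminal]
42. n0.acc = 30  [len(B.mk) + 26]
43. n0.val = true  [A.wid == false]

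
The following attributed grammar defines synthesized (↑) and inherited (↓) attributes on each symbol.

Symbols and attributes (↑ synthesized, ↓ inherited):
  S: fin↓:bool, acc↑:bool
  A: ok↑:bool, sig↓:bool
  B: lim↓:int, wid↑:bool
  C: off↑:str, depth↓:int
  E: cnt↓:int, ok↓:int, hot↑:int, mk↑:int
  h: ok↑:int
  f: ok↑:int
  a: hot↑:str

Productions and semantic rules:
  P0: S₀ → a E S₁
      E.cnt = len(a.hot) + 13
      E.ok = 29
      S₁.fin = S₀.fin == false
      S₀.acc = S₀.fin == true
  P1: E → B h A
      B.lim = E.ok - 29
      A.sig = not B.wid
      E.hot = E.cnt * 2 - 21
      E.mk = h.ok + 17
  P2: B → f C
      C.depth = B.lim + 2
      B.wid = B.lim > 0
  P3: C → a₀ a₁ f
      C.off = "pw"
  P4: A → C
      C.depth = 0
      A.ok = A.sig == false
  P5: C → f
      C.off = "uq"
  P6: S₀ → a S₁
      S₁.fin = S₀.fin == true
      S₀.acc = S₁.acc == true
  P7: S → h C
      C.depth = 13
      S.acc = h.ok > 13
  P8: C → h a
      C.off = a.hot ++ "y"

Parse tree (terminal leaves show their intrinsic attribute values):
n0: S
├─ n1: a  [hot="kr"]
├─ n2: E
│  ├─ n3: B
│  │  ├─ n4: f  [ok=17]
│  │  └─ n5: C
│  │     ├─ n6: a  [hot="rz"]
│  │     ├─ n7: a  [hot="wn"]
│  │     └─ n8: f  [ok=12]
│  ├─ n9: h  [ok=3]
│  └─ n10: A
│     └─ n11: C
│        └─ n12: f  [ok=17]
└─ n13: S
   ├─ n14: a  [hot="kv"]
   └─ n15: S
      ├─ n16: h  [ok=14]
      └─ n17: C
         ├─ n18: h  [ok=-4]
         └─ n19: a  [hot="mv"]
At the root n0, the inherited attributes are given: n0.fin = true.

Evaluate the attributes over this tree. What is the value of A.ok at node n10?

1. n0.fin = true  [given at root]
2. n1.hot = "kr"  [terminal]
3. n2.cnt = 15  [len(a.hot) + 13]
4. n2.ok = 29  [29]
5. n3.lim = 0  [E.ok - 29]
6. n4.ok = 17  [terminal]
7. n5.depth = 2  [B.lim + 2]
8. n6.hot = "rz"  [terminal]
9. n7.hot = "wn"  [terminal]
10. n8.ok = 12  [terminal]
11. n5.off = "pw"  ["pw"]
12. n3.wid = false  [B.lim > 0]
13. n9.ok = 3  [terminal]
14. n10.sig = true  [not B.wid]
15. n11.depth = 0  [0]
16. n12.ok = 17  [terminal]
17. n11.off = "uq"  ["uq"]
18. n10.ok = false  [A.sig == false]
19. n2.hot = 9  [E.cnt * 2 - 21]
20. n2.mk = 20  [h.ok + 17]
21. n13.fin = false  [S₀.fin == false]
22. n14.hot = "kv"  [terminal]
23. n15.fin = false  [S₀.fin == true]
24. n16.ok = 14  [terminal]
25. n17.depth = 13  [13]
26. n18.ok = -4  [terminal]
27. n19.hot = "mv"  [terminal]
28. n17.off = "mvy"  [a.hot ++ "y"]
29. n15.acc = true  [h.ok > 13]
30. n13.acc = true  [S₁.acc == true]
31. n0.acc = true  [S₀.fin == true]

false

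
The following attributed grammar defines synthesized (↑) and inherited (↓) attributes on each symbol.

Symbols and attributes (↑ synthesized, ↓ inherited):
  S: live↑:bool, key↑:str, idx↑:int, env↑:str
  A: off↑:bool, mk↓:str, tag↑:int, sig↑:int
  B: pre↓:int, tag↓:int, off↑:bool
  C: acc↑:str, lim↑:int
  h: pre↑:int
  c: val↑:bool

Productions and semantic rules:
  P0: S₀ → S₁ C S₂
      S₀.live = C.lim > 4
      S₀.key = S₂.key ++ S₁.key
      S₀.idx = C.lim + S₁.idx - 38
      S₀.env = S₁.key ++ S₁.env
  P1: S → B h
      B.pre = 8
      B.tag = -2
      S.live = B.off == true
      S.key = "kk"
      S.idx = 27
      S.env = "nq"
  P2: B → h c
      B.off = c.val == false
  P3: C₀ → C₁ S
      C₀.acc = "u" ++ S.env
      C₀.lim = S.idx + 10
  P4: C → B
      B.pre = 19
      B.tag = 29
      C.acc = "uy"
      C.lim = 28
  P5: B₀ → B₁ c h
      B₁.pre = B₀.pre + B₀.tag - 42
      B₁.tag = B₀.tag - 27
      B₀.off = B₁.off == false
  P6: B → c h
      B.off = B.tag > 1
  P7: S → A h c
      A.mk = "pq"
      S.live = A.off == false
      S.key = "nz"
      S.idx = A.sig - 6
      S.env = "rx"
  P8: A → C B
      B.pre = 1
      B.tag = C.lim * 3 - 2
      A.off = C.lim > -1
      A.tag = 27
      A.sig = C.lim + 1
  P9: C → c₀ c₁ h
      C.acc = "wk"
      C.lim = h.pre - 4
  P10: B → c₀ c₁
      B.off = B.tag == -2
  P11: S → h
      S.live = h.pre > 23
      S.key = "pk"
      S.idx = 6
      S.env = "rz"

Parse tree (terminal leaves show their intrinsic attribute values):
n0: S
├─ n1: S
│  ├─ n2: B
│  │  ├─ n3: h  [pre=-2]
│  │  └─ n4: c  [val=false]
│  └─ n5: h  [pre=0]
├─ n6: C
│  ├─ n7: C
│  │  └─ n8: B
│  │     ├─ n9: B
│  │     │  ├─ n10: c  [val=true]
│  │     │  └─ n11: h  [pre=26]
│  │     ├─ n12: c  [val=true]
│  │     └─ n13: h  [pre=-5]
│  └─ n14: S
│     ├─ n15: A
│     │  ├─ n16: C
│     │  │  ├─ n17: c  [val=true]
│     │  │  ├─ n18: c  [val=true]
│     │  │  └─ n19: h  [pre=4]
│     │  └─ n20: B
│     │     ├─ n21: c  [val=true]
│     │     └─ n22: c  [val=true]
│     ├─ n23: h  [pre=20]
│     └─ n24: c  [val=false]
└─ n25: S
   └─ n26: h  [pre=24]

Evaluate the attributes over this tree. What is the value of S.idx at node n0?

-6

1. n2.pre = 8  [8]
2. n2.tag = -2  [-2]
3. n3.pre = -2  [terminal]
4. n4.val = false  [terminal]
5. n2.off = true  [c.val == false]
6. n5.pre = 0  [terminal]
7. n1.live = true  [B.off == true]
8. n1.key = "kk"  ["kk"]
9. n1.idx = 27  [27]
10. n1.env = "nq"  ["nq"]
11. n8.pre = 19  [19]
12. n8.tag = 29  [29]
13. n9.pre = 6  [B₀.pre + B₀.tag - 42]
14. n9.tag = 2  [B₀.tag - 27]
15. n10.val = true  [terminal]
16. n11.pre = 26  [terminal]
17. n9.off = true  [B.tag > 1]
18. n12.val = true  [terminal]
19. n13.pre = -5  [terminal]
20. n8.off = false  [B₁.off == false]
21. n7.acc = "uy"  ["uy"]
22. n7.lim = 28  [28]
23. n15.mk = "pq"  ["pq"]
24. n17.val = true  [terminal]
25. n18.val = true  [terminal]
26. n19.pre = 4  [terminal]
27. n16.acc = "wk"  ["wk"]
28. n16.lim = 0  [h.pre - 4]
29. n20.pre = 1  [1]
30. n20.tag = -2  [C.lim * 3 - 2]
31. n21.val = true  [terminal]
32. n22.val = true  [terminal]
33. n20.off = true  [B.tag == -2]
34. n15.off = true  [C.lim > -1]
35. n15.tag = 27  [27]
36. n15.sig = 1  [C.lim + 1]
37. n23.pre = 20  [terminal]
38. n24.val = false  [terminal]
39. n14.live = false  [A.off == false]
40. n14.key = "nz"  ["nz"]
41. n14.idx = -5  [A.sig - 6]
42. n14.env = "rx"  ["rx"]
43. n6.acc = "urx"  ["u" ++ S.env]
44. n6.lim = 5  [S.idx + 10]
45. n26.pre = 24  [terminal]
46. n25.live = true  [h.pre > 23]
47. n25.key = "pk"  ["pk"]
48. n25.idx = 6  [6]
49. n25.env = "rz"  ["rz"]
50. n0.live = true  [C.lim > 4]
51. n0.key = "pkkk"  [S₂.key ++ S₁.key]
52. n0.idx = -6  [C.lim + S₁.idx - 38]
53. n0.env = "kknq"  [S₁.key ++ S₁.env]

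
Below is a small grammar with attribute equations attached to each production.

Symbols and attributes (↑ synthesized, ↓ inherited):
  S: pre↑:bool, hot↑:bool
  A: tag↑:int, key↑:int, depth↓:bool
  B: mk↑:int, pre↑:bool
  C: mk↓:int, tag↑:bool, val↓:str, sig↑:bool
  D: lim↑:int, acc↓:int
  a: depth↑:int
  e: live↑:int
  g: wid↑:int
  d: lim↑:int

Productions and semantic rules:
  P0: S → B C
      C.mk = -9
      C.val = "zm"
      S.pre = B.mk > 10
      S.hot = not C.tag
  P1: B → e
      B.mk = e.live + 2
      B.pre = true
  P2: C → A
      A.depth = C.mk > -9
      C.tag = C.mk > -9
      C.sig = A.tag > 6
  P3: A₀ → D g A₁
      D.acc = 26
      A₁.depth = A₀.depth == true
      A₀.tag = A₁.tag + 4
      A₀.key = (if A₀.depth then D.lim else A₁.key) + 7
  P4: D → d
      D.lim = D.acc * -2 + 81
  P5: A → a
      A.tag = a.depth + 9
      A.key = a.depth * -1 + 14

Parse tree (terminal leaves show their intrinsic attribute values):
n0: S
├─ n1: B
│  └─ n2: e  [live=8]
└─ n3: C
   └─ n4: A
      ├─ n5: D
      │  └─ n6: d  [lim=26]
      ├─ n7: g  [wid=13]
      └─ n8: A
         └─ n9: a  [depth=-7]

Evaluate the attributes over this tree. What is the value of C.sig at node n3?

1. n2.live = 8  [terminal]
2. n1.mk = 10  [e.live + 2]
3. n1.pre = true  [true]
4. n3.mk = -9  [-9]
5. n3.val = "zm"  ["zm"]
6. n4.depth = false  [C.mk > -9]
7. n5.acc = 26  [26]
8. n6.lim = 26  [terminal]
9. n5.lim = 29  [D.acc * -2 + 81]
10. n7.wid = 13  [terminal]
11. n8.depth = false  [A₀.depth == true]
12. n9.depth = -7  [terminal]
13. n8.tag = 2  [a.depth + 9]
14. n8.key = 21  [a.depth * -1 + 14]
15. n4.tag = 6  [A₁.tag + 4]
16. n4.key = 28  [(if A₀.depth then D.lim else A₁.key) + 7]
17. n3.tag = false  [C.mk > -9]
18. n3.sig = false  [A.tag > 6]
19. n0.pre = false  [B.mk > 10]
20. n0.hot = true  [not C.tag]

false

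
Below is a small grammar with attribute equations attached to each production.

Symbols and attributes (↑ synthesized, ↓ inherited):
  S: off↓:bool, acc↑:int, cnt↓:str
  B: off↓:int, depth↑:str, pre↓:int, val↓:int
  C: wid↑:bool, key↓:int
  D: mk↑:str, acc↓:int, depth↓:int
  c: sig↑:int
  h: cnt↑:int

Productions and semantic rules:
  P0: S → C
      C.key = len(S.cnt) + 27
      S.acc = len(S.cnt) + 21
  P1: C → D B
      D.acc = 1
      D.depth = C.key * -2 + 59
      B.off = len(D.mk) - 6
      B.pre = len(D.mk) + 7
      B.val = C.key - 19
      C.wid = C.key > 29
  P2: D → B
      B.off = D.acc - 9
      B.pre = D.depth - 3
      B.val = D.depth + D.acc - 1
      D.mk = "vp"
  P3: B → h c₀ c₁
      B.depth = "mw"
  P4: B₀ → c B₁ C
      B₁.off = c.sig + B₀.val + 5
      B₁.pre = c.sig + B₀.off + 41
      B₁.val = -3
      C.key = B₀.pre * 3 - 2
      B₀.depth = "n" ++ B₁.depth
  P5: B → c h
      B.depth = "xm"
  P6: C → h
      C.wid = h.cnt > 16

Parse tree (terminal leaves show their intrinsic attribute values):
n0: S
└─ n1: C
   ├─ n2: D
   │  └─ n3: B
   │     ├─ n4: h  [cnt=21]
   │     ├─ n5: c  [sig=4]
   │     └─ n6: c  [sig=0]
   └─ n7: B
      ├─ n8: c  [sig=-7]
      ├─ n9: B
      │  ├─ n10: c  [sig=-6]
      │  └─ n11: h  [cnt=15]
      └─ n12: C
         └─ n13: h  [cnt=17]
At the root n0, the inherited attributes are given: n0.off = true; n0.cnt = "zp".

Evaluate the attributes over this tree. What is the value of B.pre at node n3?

-2

1. n0.off = true  [given at root]
2. n0.cnt = "zp"  [given at root]
3. n1.key = 29  [len(S.cnt) + 27]
4. n2.acc = 1  [1]
5. n2.depth = 1  [C.key * -2 + 59]
6. n3.off = -8  [D.acc - 9]
7. n3.pre = -2  [D.depth - 3]
8. n3.val = 1  [D.depth + D.acc - 1]
9. n4.cnt = 21  [terminal]
10. n5.sig = 4  [terminal]
11. n6.sig = 0  [terminal]
12. n3.depth = "mw"  ["mw"]
13. n2.mk = "vp"  ["vp"]
14. n7.off = -4  [len(D.mk) - 6]
15. n7.pre = 9  [len(D.mk) + 7]
16. n7.val = 10  [C.key - 19]
17. n8.sig = -7  [terminal]
18. n9.off = 8  [c.sig + B₀.val + 5]
19. n9.pre = 30  [c.sig + B₀.off + 41]
20. n9.val = -3  [-3]
21. n10.sig = -6  [terminal]
22. n11.cnt = 15  [terminal]
23. n9.depth = "xm"  ["xm"]
24. n12.key = 25  [B₀.pre * 3 - 2]
25. n13.cnt = 17  [terminal]
26. n12.wid = true  [h.cnt > 16]
27. n7.depth = "nxm"  ["n" ++ B₁.depth]
28. n1.wid = false  [C.key > 29]
29. n0.acc = 23  [len(S.cnt) + 21]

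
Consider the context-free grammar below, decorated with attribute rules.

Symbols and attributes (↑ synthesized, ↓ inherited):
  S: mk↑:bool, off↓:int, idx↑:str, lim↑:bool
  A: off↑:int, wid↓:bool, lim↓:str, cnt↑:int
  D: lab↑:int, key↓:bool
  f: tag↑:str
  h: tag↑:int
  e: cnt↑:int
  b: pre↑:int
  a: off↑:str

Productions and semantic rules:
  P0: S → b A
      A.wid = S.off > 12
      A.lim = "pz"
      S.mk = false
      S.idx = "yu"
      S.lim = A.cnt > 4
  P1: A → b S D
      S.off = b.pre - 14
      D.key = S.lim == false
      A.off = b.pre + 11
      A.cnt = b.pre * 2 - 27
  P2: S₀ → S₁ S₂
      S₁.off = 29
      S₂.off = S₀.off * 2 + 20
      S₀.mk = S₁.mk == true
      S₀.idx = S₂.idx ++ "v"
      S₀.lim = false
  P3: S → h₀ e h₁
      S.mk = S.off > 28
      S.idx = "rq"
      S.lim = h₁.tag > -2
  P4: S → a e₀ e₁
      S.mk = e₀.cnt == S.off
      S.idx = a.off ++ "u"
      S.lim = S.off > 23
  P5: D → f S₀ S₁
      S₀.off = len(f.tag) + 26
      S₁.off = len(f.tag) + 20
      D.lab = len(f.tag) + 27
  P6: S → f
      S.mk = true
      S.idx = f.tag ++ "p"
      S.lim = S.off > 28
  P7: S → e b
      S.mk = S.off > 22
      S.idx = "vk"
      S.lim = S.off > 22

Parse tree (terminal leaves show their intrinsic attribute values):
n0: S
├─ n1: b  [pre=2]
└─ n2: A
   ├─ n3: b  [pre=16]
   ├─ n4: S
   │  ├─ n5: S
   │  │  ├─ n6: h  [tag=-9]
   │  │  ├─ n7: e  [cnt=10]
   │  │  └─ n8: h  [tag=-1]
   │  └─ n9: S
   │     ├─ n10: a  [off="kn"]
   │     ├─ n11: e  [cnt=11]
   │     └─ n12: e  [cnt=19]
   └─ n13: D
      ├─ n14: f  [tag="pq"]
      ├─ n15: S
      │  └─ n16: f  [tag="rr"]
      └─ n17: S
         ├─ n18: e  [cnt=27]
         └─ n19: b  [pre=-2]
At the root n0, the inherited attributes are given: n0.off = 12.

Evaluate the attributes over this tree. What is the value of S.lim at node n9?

1. n0.off = 12  [given at root]
2. n1.pre = 2  [terminal]
3. n2.wid = false  [S.off > 12]
4. n2.lim = "pz"  ["pz"]
5. n3.pre = 16  [terminal]
6. n4.off = 2  [b.pre - 14]
7. n5.off = 29  [29]
8. n6.tag = -9  [terminal]
9. n7.cnt = 10  [terminal]
10. n8.tag = -1  [terminal]
11. n5.mk = true  [S.off > 28]
12. n5.idx = "rq"  ["rq"]
13. n5.lim = true  [h₁.tag > -2]
14. n9.off = 24  [S₀.off * 2 + 20]
15. n10.off = "kn"  [terminal]
16. n11.cnt = 11  [terminal]
17. n12.cnt = 19  [terminal]
18. n9.mk = false  [e₀.cnt == S.off]
19. n9.idx = "knu"  [a.off ++ "u"]
20. n9.lim = true  [S.off > 23]
21. n4.mk = true  [S₁.mk == true]
22. n4.idx = "knuv"  [S₂.idx ++ "v"]
23. n4.lim = false  [false]
24. n13.key = true  [S.lim == false]
25. n14.tag = "pq"  [terminal]
26. n15.off = 28  [len(f.tag) + 26]
27. n16.tag = "rr"  [terminal]
28. n15.mk = true  [true]
29. n15.idx = "rrp"  [f.tag ++ "p"]
30. n15.lim = false  [S.off > 28]
31. n17.off = 22  [len(f.tag) + 20]
32. n18.cnt = 27  [terminal]
33. n19.pre = -2  [terminal]
34. n17.mk = false  [S.off > 22]
35. n17.idx = "vk"  ["vk"]
36. n17.lim = false  [S.off > 22]
37. n13.lab = 29  [len(f.tag) + 27]
38. n2.off = 27  [b.pre + 11]
39. n2.cnt = 5  [b.pre * 2 - 27]
40. n0.mk = false  [false]
41. n0.idx = "yu"  ["yu"]
42. n0.lim = true  [A.cnt > 4]

true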